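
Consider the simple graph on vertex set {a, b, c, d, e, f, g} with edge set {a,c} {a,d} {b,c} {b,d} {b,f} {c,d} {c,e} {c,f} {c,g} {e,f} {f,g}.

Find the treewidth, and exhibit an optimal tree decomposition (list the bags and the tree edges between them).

Treewidth 2.
Bags: B1 = {b, c, f}  B2 = {c, f, g}  B3 = {b, c, d}  B4 = {c, e, f}  B5 = {a, c, d}
Tree: B1–B2, B1–B3, B2–B4, B3–B5

Each bag holds 3 vertices, so the decomposition has width 2, which upper-bounds the treewidth. On the other hand G contains the 3-clique {a, c, d}. A clique must lie in a single bag of any decomposition, so no decomposition can have width below 2. Therefore the treewidth is 2.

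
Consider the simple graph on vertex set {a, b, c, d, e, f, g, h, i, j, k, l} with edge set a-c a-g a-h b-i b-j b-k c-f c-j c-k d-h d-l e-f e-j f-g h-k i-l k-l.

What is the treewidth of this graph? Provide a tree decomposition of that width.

Each bag holds 4 vertices, so the decomposition has width 3, which upper-bounds the treewidth. For the lower bound: the 4 vertex sets {d,i,l}, {h}, {k}, {a,b,c,j} are disjoint, each induces a connected subgraph, and every pair is joined by at least one edge of G. Contracting each set to a single vertex therefore yields K_{4} as a minor, and since treewidth is minor-monotone, tw(G) ≥ tw(K_{4}) = 3. The upper and lower bounds meet at 3, so that is the treewidth.

Treewidth 3.
One such decomposition:
Bags: B1 = {d, h, i, l}  B2 = {h, i, k, l}  B3 = {b, h, i, k}  B4 = {a, b, h, k}  B5 = {a, b, c, k}  B6 = {a, b, c, j}  B7 = {a, c, g, j}  B8 = {c, f, g, j}  B9 = {e, f, g, j}
Tree: B1–B2, B2–B3, B3–B4, B4–B5, B5–B6, B6–B7, B7–B8, B8–B9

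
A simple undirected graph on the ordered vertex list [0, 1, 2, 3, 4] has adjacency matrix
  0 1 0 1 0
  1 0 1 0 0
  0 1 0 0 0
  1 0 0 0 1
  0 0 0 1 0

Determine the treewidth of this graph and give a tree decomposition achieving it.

Treewidth 1.
One such decomposition:
Bags: B1 = {0, 1}  B2 = {0, 3}  B3 = {3, 4}  B4 = {1, 2}
Tree: B1–B2, B2–B3, B1–B4

The largest bag has 2 vertices, giving width 1; this decomposition certifies tw(G) ≤ 1. Any graph with an edge has treewidth ≥ 1, and G has the edge 0–1. Therefore the treewidth is 1.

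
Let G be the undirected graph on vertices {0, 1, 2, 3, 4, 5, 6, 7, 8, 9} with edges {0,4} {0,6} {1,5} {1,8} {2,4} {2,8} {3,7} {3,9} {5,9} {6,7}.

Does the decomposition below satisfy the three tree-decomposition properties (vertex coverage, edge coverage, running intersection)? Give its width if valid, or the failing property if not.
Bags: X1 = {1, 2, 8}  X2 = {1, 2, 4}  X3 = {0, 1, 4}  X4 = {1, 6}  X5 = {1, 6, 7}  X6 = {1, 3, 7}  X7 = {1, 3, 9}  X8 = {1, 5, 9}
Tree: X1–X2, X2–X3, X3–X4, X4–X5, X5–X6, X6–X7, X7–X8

A tree decomposition must satisfy three properties: every vertex lies in some bag; for every edge, both endpoints lie together in some bag; and for every vertex, the bags containing it form a connected subtree. Here edge (0,6) lies in no bag, so the decomposition is invalid.

No — edge (0,6) lies in no bag.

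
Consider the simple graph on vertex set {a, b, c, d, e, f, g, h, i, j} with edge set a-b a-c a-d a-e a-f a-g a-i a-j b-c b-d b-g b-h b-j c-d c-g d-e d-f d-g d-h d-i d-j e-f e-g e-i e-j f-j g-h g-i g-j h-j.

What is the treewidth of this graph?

A width-4 tree decomposition is:
Bags: B1 = {a, b, d, g, j}  B2 = {a, d, e, g, j}  B3 = {a, d, e, g, i}  B4 = {a, d, e, f, j}  B5 = {b, d, g, h, j}  B6 = {a, b, c, d, g}
Tree: B1–B2, B2–B3, B2–B4, B1–B5, B1–B6
Every bag has size at most 5, so the width is 5 − 1 = 4 and tw(G) ≤ 4. On the other hand G contains the 5-clique {b, d, g, h, j}. A clique must lie in a single bag of any decomposition, so no decomposition can have width below 4. The upper and lower bounds meet at 4, so that is the treewidth.

4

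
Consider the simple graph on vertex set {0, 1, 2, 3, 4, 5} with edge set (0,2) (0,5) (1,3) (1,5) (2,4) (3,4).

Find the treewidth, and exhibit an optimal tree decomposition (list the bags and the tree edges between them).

Every bag has size at most 3, so the width is 3 − 1 = 2 and tw(G) ≤ 2. Since 0–2–4–3–1–5–0 is a cycle in G, G is not acyclic. Forests are exactly the graphs of treewidth ≤ 1, so tw(G) ≥ 2. Hence tw(G) = 2 exactly.

Treewidth 2.
One optimal decomposition is:
Bags: B1 = {0, 2, 4}  B2 = {0, 3, 4}  B3 = {0, 1, 3}  B4 = {0, 1, 5}
Tree: B1–B2, B2–B3, B3–B4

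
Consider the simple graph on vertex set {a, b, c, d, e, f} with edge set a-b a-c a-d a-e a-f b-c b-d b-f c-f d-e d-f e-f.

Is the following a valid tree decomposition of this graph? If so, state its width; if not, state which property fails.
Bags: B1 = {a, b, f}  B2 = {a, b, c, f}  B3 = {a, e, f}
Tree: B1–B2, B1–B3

No — vertex d appears in no bag.

A tree decomposition must satisfy three properties: every vertex lies in some bag; for every edge, both endpoints lie together in some bag; and for every vertex, the bags containing it form a connected subtree. Here vertex d appears in no bag, so the decomposition is invalid.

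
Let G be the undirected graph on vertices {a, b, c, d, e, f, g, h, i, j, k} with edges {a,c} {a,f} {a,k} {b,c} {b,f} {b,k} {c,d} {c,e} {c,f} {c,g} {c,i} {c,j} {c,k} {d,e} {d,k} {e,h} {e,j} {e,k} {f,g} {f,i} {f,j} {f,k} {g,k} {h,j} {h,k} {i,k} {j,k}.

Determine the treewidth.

3

A width-3 tree decomposition is:
Bags: B1 = {c, f, j, k}  B2 = {c, f, g, k}  B3 = {c, e, j, k}  B4 = {e, h, j, k}  B5 = {a, c, f, k}  B6 = {c, d, e, k}  B7 = {b, c, f, k}  B8 = {c, f, i, k}
Tree: B1–B2, B1–B3, B3–B4, B2–B5, B3–B6, B1–B7, B5–B8
Each bag holds 4 vertices, so the decomposition has width 3, which upper-bounds the treewidth. On the other hand G contains the 4-clique {e, h, j, k}. A clique must lie in a single bag of any decomposition, so no decomposition can have width below 3. Therefore the treewidth is 3.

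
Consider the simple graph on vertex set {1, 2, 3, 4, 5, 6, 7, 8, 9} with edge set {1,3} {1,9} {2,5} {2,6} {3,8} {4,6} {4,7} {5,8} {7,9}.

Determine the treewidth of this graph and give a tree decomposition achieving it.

Treewidth 2.
One such decomposition:
Bags: B1 = {4, 7, 9}  B2 = {1, 4, 9}  B3 = {1, 3, 4}  B4 = {3, 4, 8}  B5 = {4, 5, 8}  B6 = {2, 4, 5}  B7 = {2, 4, 6}
Tree: B1–B2, B2–B3, B3–B4, B4–B5, B5–B6, B6–B7

Every bag has size at most 3, so the width is 3 − 1 = 2 and tw(G) ≤ 2. For the lower bound, G contains the cycle 4–7–9–1–3–8–5–2–6–4, so G is not a forest; only forests have treewidth ≤ 1, hence tw(G) ≥ 2. Combining the bounds, tw(G) = 2.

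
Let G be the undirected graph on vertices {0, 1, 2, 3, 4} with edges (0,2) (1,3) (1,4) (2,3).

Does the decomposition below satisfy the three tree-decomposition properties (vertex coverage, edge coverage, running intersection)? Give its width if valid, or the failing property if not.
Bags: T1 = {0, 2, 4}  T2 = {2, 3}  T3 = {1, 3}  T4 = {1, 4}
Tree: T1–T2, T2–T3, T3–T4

No — bags containing vertex 4 are not connected in the tree.

A tree decomposition must satisfy three properties: every vertex lies in some bag; for every edge, both endpoints lie together in some bag; and for every vertex, the bags containing it form a connected subtree. Here bags containing vertex 4 are not connected in the tree, so the decomposition is invalid.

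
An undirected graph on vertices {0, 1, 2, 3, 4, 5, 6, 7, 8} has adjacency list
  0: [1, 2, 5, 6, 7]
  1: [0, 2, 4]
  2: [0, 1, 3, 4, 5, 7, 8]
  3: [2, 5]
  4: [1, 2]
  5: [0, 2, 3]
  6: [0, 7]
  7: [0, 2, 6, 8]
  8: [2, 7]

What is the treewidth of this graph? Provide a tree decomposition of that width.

Each bag holds 3 vertices, so the decomposition has width 2, which upper-bounds the treewidth. For the lower bound, the 3 vertices {0, 1, 2} are pairwise adjacent, and any tree decomposition puts a clique entirely inside one bag — forcing width ≥ 2. Therefore the treewidth is 2.

Treewidth 2.
One such decomposition:
Bags: B1 = {0, 1, 2}  B2 = {0, 2, 5}  B3 = {0, 2, 7}  B4 = {1, 2, 4}  B5 = {2, 7, 8}  B6 = {0, 6, 7}  B7 = {2, 3, 5}
Tree: B1–B2, B1–B3, B1–B4, B3–B5, B3–B6, B2–B7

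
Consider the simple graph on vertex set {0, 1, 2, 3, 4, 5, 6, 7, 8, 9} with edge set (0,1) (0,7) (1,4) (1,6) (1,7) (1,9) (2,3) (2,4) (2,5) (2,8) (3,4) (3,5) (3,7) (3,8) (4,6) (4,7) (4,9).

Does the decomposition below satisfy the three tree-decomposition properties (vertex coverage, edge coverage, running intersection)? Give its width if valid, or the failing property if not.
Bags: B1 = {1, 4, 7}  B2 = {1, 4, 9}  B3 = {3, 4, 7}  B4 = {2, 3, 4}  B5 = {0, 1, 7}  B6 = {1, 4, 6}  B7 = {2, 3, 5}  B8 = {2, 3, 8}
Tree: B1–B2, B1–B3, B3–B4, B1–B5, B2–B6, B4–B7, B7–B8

Every vertex of G appears in some bag (union = {0, 1, 2, 3, 4, 5, 6, 7, 8, 9}); every edge is covered by a bag; and for each vertex v the set of bags containing v is connected in the bag tree. The decomposition is therefore valid. The largest bag has 3 vertices, so the width is 2.

Yes; width 2.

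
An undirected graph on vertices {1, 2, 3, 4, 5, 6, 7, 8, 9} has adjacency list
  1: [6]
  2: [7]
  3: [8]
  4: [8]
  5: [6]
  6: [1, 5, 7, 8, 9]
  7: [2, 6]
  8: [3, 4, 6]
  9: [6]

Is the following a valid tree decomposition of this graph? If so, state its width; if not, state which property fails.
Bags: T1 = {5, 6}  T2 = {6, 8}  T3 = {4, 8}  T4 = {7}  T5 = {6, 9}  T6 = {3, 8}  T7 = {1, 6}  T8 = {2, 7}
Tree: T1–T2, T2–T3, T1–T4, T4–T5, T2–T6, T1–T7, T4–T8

No — edge (6,7) lies in no bag.

A tree decomposition must satisfy three properties: every vertex lies in some bag; for every edge, both endpoints lie together in some bag; and for every vertex, the bags containing it form a connected subtree. Here edge (6,7) lies in no bag, so the decomposition is invalid.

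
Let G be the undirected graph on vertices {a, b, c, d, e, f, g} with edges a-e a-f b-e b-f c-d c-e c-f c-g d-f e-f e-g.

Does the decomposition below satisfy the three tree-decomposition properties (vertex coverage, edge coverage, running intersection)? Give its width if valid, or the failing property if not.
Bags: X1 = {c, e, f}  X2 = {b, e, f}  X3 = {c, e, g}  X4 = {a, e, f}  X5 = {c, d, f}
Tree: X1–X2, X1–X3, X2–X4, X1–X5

Every vertex of G appears in some bag (union = {a, b, c, d, e, f, g}); every edge is covered by a bag; and for each vertex v the set of bags containing v is connected in the bag tree. The decomposition is therefore valid. The largest bag has 3 vertices, so the width is 2.

Yes; width 2.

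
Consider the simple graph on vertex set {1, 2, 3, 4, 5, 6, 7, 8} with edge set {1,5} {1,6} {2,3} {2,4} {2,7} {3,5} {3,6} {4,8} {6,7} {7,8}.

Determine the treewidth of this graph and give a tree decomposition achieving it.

Each bag holds 3 vertices, so the decomposition has width 2, which upper-bounds the treewidth. Since 8–4–2–7–8 is a cycle in G, G is not acyclic. Forests are exactly the graphs of treewidth ≤ 1, so tw(G) ≥ 2. Combining the bounds, tw(G) = 2.

Treewidth 2.
Bags: B1 = {4, 7, 8}  B2 = {2, 4, 7}  B3 = {2, 6, 7}  B4 = {2, 3, 6}  B5 = {1, 3, 6}  B6 = {1, 3, 5}
Tree: B1–B2, B2–B3, B3–B4, B4–B5, B5–B6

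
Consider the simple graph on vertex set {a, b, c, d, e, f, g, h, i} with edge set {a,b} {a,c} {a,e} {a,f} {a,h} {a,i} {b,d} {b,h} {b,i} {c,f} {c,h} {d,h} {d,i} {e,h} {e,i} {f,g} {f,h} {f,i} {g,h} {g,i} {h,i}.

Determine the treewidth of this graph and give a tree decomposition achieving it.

The largest bag has 4 vertices, giving width 3; this decomposition certifies tw(G) ≤ 3. For the lower bound, the 4 vertices {a, c, f, h} are pairwise adjacent, and any tree decomposition puts a clique entirely inside one bag — forcing width ≥ 3. Therefore the treewidth is 3.

Treewidth 3.
Bags: B1 = {a, b, h, i}  B2 = {a, f, h, i}  B3 = {a, c, f, h}  B4 = {a, e, h, i}  B5 = {f, g, h, i}  B6 = {b, d, h, i}
Tree: B1–B2, B2–B3, B2–B4, B2–B5, B1–B6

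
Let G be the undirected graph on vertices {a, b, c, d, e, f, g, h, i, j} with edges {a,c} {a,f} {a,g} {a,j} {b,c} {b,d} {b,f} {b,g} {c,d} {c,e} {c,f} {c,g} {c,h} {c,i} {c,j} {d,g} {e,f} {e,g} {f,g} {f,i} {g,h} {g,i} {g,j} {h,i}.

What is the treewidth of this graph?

3

A width-3 tree decomposition is:
Bags: B1 = {a, c, f, g}  B2 = {c, f, g, i}  B3 = {b, c, f, g}  B4 = {c, e, f, g}  B5 = {b, c, d, g}  B6 = {c, g, h, i}  B7 = {a, c, g, j}
Tree: B1–B2, B1–B3, B1–B4, B3–B5, B2–B6, B1–B7
The largest bag has 4 vertices, giving width 3; this decomposition certifies tw(G) ≤ 3. Conversely, {b, c, d, g} is a clique of size 4, and the vertices of any clique must share a bag in every tree decomposition; so some bag has ≥ 4 vertices and tw(G) ≥ 3. The upper and lower bounds meet at 3, so that is the treewidth.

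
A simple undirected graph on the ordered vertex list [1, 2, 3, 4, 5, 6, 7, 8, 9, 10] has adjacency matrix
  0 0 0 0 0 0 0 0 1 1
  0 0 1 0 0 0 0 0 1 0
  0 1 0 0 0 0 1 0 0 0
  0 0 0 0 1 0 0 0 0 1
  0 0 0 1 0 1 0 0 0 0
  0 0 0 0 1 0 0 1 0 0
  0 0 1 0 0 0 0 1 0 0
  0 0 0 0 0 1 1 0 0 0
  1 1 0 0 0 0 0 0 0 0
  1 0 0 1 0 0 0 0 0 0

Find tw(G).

A width-2 tree decomposition is:
Bags: B1 = {1, 2, 9}  B2 = {1, 2, 3}  B3 = {1, 3, 7}  B4 = {1, 7, 8}  B5 = {1, 6, 8}  B6 = {1, 5, 6}  B7 = {1, 4, 5}  B8 = {1, 4, 10}
Tree: B1–B2, B2–B3, B3–B4, B4–B5, B5–B6, B6–B7, B7–B8
The largest bag has 3 vertices, giving width 2; this decomposition certifies tw(G) ≤ 2. For the lower bound, G contains the cycle 1–9–2–3–7–8–6–5–4–10–1, so G is not a forest; only forests have treewidth ≤ 1, hence tw(G) ≥ 2. Combining the bounds, tw(G) = 2.

2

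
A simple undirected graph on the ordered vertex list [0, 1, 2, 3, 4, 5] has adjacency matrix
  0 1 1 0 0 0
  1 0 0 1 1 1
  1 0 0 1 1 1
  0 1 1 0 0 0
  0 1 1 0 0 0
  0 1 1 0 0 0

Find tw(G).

A width-2 tree decomposition is:
Bags: B1 = {1, 2, 5}  B2 = {1, 2, 4}  B3 = {1, 2, 3}  B4 = {0, 1, 2}
Tree: B1–B2, B2–B3, B3–B4
Every bag has size at most 3, so the width is 3 − 1 = 2 and tw(G) ≤ 2. The edges 1–5–2–4–1 form a cycle, so G is not a tree and its treewidth is at least 2. Therefore the treewidth is 2.

2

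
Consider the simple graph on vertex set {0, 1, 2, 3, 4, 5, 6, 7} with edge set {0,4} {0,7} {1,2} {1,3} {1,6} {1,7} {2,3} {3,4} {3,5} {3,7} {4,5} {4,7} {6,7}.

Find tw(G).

A width-2 tree decomposition is:
Bags: B1 = {3, 4, 5}  B2 = {3, 4, 7}  B3 = {0, 4, 7}  B4 = {1, 3, 7}  B5 = {1, 6, 7}  B6 = {1, 2, 3}
Tree: B1–B2, B2–B3, B2–B4, B4–B5, B4–B6
The largest bag has 3 vertices, giving width 2; this decomposition certifies tw(G) ≤ 2. On the other hand G contains the 3-clique {0, 4, 7}. A clique must lie in a single bag of any decomposition, so no decomposition can have width below 2. The upper and lower bounds meet at 2, so that is the treewidth.

2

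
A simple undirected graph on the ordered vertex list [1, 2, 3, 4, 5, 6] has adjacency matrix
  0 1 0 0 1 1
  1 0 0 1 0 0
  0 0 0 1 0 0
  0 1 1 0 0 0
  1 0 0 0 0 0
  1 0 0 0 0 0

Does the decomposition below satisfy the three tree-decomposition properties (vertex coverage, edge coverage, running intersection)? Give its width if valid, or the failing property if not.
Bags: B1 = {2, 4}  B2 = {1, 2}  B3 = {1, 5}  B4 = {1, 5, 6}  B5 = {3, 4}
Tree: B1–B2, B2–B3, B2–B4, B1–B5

A tree decomposition must satisfy three properties: every vertex lies in some bag; for every edge, both endpoints lie together in some bag; and for every vertex, the bags containing it form a connected subtree. Here bags containing vertex 5 are not connected in the tree, so the decomposition is invalid.

No — bags containing vertex 5 are not connected in the tree.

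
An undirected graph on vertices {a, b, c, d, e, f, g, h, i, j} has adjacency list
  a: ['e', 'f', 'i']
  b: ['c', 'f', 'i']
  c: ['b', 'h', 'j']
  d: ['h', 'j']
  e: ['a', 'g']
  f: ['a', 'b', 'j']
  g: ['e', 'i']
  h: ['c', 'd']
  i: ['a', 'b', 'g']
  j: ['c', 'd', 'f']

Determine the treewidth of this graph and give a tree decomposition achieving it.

Each bag holds 3 vertices, so the decomposition has width 2, which upper-bounds the treewidth. Since g–e–a–i–g is a cycle in G, G is not acyclic. Forests are exactly the graphs of treewidth ≤ 1, so tw(G) ≥ 2. Combining the bounds, tw(G) = 2.

Treewidth 2.
Bags: B1 = {e, g, i}  B2 = {a, e, i}  B3 = {a, b, i}  B4 = {a, b, f}  B5 = {b, c, f}  B6 = {c, f, j}  B7 = {c, h, j}  B8 = {d, h, j}
Tree: B1–B2, B2–B3, B3–B4, B4–B5, B5–B6, B6–B7, B7–B8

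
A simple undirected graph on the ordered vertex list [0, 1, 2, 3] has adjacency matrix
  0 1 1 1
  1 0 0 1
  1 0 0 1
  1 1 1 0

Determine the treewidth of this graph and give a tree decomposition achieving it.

Treewidth 2.
One such decomposition:
Bags: B1 = {0, 1, 3}  B2 = {0, 2, 3}
Tree: B1–B2

Each bag holds 3 vertices, so the decomposition has width 2, which upper-bounds the treewidth. Conversely, {0, 1, 3} is a clique of size 3, and the vertices of any clique must share a bag in every tree decomposition; so some bag has ≥ 3 vertices and tw(G) ≥ 2. Therefore the treewidth is 2.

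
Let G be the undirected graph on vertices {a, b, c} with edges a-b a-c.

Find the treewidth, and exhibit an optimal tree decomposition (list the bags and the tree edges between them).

Treewidth 1.
One such decomposition:
Bags: B1 = {a, c}  B2 = {a, b}
Tree: B1–B2

Every bag has size at most 2, so the width is 2 − 1 = 1 and tw(G) ≤ 1. Any graph with an edge has treewidth ≥ 1, and G has the edge c–a. Therefore the treewidth is 1.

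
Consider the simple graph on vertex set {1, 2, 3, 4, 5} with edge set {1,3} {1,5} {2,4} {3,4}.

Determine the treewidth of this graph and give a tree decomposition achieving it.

Each bag holds 2 vertices, so the decomposition has width 1, which upper-bounds the treewidth. G has an edge, so its treewidth is at least 1. The upper and lower bounds meet at 1, so that is the treewidth.

Treewidth 1.
One optimal decomposition is:
Bags: B1 = {1, 5}  B2 = {1, 3}  B3 = {3, 4}  B4 = {2, 4}
Tree: B1–B2, B2–B3, B3–B4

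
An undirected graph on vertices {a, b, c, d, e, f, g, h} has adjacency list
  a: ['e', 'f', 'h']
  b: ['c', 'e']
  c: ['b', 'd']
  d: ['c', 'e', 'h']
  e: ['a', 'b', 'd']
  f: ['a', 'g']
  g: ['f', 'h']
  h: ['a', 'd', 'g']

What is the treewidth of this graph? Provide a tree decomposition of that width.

Treewidth 2.
One such decomposition:
Bags: B1 = {f, g, h}  B2 = {a, f, h}  B3 = {a, d, h}  B4 = {a, d, e}  B5 = {c, d, e}  B6 = {b, c, e}
Tree: B1–B2, B2–B3, B3–B4, B4–B5, B5–B6

Each bag holds 3 vertices, so the decomposition has width 2, which upper-bounds the treewidth. Since g–f–a–h–g is a cycle in G, G is not acyclic. Forests are exactly the graphs of treewidth ≤ 1, so tw(G) ≥ 2. The upper and lower bounds meet at 2, so that is the treewidth.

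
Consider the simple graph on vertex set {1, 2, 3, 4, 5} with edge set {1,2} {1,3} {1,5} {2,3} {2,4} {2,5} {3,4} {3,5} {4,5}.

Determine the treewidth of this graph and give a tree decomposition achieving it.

Treewidth 3.
Bags: B1 = {2, 3, 4, 5}  B2 = {1, 2, 3, 5}
Tree: B1–B2

The largest bag has 4 vertices, giving width 3; this decomposition certifies tw(G) ≤ 3. Conversely, {1, 2, 3, 5} is a clique of size 4, and the vertices of any clique must share a bag in every tree decomposition; so some bag has ≥ 4 vertices and tw(G) ≥ 3. Combining the bounds, tw(G) = 3.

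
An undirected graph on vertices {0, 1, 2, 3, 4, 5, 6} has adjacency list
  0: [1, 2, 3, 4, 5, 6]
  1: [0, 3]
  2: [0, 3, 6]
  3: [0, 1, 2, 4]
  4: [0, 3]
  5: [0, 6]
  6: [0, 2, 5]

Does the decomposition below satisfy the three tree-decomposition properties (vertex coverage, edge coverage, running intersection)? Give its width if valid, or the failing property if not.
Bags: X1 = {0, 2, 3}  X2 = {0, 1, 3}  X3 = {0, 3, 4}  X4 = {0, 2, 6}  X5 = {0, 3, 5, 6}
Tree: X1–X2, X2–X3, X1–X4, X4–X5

A tree decomposition must satisfy three properties: every vertex lies in some bag; for every edge, both endpoints lie together in some bag; and for every vertex, the bags containing it form a connected subtree. Here bags containing vertex 3 are not connected in the tree, so the decomposition is invalid.

No — bags containing vertex 3 are not connected in the tree.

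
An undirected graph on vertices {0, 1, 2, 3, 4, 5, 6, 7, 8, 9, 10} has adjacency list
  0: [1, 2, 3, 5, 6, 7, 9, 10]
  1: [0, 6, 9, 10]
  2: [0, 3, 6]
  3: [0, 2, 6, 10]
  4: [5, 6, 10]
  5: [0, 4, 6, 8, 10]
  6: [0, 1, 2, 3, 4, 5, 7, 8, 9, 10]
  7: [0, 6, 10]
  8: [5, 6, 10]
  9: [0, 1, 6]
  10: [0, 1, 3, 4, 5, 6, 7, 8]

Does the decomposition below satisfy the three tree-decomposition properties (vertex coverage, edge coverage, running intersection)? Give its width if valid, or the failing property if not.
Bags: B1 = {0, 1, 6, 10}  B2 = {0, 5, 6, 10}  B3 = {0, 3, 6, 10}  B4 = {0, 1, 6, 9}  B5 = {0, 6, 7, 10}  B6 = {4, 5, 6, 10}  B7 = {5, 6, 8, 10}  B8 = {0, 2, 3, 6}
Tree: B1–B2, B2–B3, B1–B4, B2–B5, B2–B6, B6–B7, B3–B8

Checking the three conditions: (i) the bags cover all of {0, 1, 2, 3, 4, 5, 6, 7, 8, 9, 10}; (ii) for each edge, some bag contains both endpoints; (iii) the bags containing any fixed vertex form a subtree. All hold, so the decomposition is valid with width 4 − 1 = 3.

Yes; width 3.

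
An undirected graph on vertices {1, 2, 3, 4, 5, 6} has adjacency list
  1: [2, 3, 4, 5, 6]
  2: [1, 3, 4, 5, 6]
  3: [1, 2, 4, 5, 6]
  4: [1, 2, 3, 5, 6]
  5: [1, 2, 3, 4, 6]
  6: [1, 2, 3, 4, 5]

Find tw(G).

5

A width-5 tree decomposition is:
Bags: B1 = {1, 2, 3, 4, 5, 6}
Tree: (single bag)
A single bag containing all 6 vertices is trivially a valid decomposition of width 5. For the lower bound, the 6 vertices {1, 2, 3, 4, 5, 6} are pairwise adjacent, and any tree decomposition puts a clique entirely inside one bag — forcing width ≥ 5. Hence tw(G) = 5 exactly.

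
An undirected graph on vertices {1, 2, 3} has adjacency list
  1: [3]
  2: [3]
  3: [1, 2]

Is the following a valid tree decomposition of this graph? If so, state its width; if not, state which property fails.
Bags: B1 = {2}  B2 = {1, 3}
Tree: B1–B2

No — edge (3,2) lies in no bag.

A tree decomposition must satisfy three properties: every vertex lies in some bag; for every edge, both endpoints lie together in some bag; and for every vertex, the bags containing it form a connected subtree. Here edge (3,2) lies in no bag, so the decomposition is invalid.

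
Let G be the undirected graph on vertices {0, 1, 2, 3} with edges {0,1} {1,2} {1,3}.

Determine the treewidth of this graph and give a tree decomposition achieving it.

Treewidth 1.
One optimal decomposition is:
Bags: B1 = {1, 2}  B2 = {0, 1}  B3 = {1, 3}
Tree: B1–B2, B2–B3

Each bag holds 2 vertices, so the decomposition has width 1, which upper-bounds the treewidth. G has an edge, so its treewidth is at least 1. Hence tw(G) = 1 exactly.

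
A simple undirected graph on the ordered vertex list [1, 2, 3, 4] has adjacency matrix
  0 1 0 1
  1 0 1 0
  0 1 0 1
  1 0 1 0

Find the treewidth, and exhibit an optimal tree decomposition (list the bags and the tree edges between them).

Treewidth 2.
One optimal decomposition is:
Bags: B1 = {1, 2, 4}  B2 = {2, 3, 4}
Tree: B1–B2

Every bag has size at most 3, so the width is 3 − 1 = 2 and tw(G) ≤ 2. Since 4–1–2–3–4 is a cycle in G, G is not acyclic. Forests are exactly the graphs of treewidth ≤ 1, so tw(G) ≥ 2. Combining the bounds, tw(G) = 2.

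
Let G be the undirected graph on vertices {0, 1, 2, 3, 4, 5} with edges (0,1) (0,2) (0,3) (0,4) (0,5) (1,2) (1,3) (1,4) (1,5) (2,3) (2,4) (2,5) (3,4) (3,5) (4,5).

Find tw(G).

5

A width-5 tree decomposition is:
Bags: B1 = {0, 1, 2, 3, 4, 5}
Tree: (single bag)
A single bag containing all 6 vertices is trivially a valid decomposition of width 5. On the other hand G contains the 6-clique {0, 1, 2, 3, 4, 5}. A clique must lie in a single bag of any decomposition, so no decomposition can have width below 5. Combining the bounds, tw(G) = 5.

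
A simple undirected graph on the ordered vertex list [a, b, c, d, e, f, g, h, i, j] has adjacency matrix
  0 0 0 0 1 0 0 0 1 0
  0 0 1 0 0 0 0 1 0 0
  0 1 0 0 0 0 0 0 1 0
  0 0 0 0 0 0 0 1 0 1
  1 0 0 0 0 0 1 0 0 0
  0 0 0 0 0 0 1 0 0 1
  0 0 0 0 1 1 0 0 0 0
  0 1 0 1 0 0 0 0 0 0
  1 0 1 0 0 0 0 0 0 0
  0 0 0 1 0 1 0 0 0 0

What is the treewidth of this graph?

2

A width-2 tree decomposition is:
Bags: B1 = {d, h, j}  B2 = {b, h, j}  B3 = {b, c, j}  B4 = {c, i, j}  B5 = {a, i, j}  B6 = {a, e, j}  B7 = {e, g, j}  B8 = {f, g, j}
Tree: B1–B2, B2–B3, B3–B4, B4–B5, B5–B6, B6–B7, B7–B8
The largest bag has 3 vertices, giving width 2; this decomposition certifies tw(G) ≤ 2. Since j–d–h–b–c–i–a–e–g–f–j is a cycle in G, G is not acyclic. Forests are exactly the graphs of treewidth ≤ 1, so tw(G) ≥ 2. The upper and lower bounds meet at 2, so that is the treewidth.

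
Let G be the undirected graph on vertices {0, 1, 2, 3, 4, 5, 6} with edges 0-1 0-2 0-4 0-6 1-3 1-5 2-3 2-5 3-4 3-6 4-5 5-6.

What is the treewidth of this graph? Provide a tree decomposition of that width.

Every bag has size at most 4, so the width is 4 − 1 = 3 and tw(G) ≤ 3. For the lower bound: the 4 vertex sets {3,4}, {1,5}, {0}, {2} are disjoint, each induces a connected subgraph, and every pair is joined by at least one edge of G. Contracting each set to a single vertex therefore yields K_{4} as a minor, and since treewidth is minor-monotone, tw(G) ≥ tw(K_{4}) = 3. Hence tw(G) = 3 exactly.

Treewidth 3.
Bags: B1 = {0, 3, 4, 5}  B2 = {0, 1, 3, 5}  B3 = {0, 2, 3, 5}  B4 = {0, 3, 5, 6}
Tree: B1–B2, B2–B3, B3–B4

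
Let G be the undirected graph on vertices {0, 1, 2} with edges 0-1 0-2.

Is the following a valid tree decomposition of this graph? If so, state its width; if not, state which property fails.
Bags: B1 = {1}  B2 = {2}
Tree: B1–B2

A tree decomposition must satisfy three properties: every vertex lies in some bag; for every edge, both endpoints lie together in some bag; and for every vertex, the bags containing it form a connected subtree. Here vertex 0 appears in no bag, so the decomposition is invalid.

No — vertex 0 appears in no bag.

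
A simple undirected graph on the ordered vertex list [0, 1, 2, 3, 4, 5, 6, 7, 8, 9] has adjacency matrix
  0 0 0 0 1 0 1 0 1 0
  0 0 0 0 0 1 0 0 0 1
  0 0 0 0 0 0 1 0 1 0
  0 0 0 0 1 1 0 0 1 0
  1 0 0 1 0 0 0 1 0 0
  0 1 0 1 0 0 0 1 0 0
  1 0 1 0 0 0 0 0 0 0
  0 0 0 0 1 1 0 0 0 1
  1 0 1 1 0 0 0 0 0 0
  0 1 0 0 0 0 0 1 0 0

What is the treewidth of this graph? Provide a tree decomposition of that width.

Treewidth 2.
One such decomposition:
Bags: B1 = {0, 2, 6}  B2 = {0, 2, 8}  B3 = {0, 4, 8}  B4 = {3, 4, 8}  B5 = {3, 4, 7}  B6 = {3, 5, 7}  B7 = {5, 7, 9}  B8 = {1, 5, 9}
Tree: B1–B2, B2–B3, B3–B4, B4–B5, B5–B6, B6–B7, B7–B8

Every bag has size at most 3, so the width is 3 − 1 = 2 and tw(G) ≤ 2. Since 6–2–8–0–6 is a cycle in G, G is not acyclic. Forests are exactly the graphs of treewidth ≤ 1, so tw(G) ≥ 2. Hence tw(G) = 2 exactly.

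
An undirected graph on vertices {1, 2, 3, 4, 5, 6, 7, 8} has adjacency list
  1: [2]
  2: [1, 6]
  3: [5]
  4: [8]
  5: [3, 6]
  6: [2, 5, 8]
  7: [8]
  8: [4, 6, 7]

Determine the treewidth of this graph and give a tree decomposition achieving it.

The largest bag has 2 vertices, giving width 1; this decomposition certifies tw(G) ≤ 1. Since G has at least one edge (e.g. 2–6), it is not an edgeless graph, so tw(G) ≥ 1. Hence tw(G) = 1 exactly.

Treewidth 1.
Bags: B1 = {2, 6}  B2 = {5, 6}  B3 = {6, 8}  B4 = {1, 2}  B5 = {4, 8}  B6 = {3, 5}  B7 = {7, 8}
Tree: B1–B2, B2–B3, B1–B4, B3–B5, B2–B6, B5–B7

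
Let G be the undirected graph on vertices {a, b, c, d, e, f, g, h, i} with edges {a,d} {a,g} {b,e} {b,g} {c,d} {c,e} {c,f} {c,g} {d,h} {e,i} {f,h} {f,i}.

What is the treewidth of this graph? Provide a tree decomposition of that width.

Every bag has size at most 4, so the width is 4 − 1 = 3 and tw(G) ≤ 3. For the lower bound: the 4 vertex sets {f,h,i}, {e}, {c}, {a,b,d,g} are disjoint, each induces a connected subgraph, and every pair is joined by at least one edge of G. Contracting each set to a single vertex therefore yields K_{4} as a minor, and since treewidth is minor-monotone, tw(G) ≥ tw(K_{4}) = 3. Combining the bounds, tw(G) = 3.

Treewidth 3.
One optimal decomposition is:
Bags: B1 = {e, f, h, i}  B2 = {c, e, f, h}  B3 = {c, d, e, h}  B4 = {b, c, d, e}  B5 = {b, c, d, g}  B6 = {a, b, d, g}
Tree: B1–B2, B2–B3, B3–B4, B4–B5, B5–B6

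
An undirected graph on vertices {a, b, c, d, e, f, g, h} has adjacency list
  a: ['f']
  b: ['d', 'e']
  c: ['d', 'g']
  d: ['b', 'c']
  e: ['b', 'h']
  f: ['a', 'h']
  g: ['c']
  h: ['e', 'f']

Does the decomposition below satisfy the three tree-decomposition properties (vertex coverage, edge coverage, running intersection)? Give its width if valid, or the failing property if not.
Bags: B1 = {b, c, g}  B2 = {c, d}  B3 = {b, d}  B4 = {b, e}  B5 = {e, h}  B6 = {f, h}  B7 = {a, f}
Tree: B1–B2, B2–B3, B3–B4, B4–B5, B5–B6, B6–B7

No — bags containing vertex b are not connected in the tree.

A tree decomposition must satisfy three properties: every vertex lies in some bag; for every edge, both endpoints lie together in some bag; and for every vertex, the bags containing it form a connected subtree. Here bags containing vertex b are not connected in the tree, so the decomposition is invalid.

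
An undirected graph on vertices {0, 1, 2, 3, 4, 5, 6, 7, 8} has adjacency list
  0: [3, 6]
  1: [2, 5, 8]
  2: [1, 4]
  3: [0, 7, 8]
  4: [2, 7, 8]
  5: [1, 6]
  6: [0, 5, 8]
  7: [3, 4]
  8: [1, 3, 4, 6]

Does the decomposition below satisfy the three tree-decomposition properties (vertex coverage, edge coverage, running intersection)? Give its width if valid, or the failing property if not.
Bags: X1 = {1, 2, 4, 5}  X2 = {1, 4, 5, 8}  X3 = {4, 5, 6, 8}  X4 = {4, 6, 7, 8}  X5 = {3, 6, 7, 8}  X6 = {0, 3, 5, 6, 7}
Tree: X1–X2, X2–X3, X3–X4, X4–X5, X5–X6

A tree decomposition must satisfy three properties: every vertex lies in some bag; for every edge, both endpoints lie together in some bag; and for every vertex, the bags containing it form a connected subtree. Here bags containing vertex 5 are not connected in the tree, so the decomposition is invalid.

No — bags containing vertex 5 are not connected in the tree.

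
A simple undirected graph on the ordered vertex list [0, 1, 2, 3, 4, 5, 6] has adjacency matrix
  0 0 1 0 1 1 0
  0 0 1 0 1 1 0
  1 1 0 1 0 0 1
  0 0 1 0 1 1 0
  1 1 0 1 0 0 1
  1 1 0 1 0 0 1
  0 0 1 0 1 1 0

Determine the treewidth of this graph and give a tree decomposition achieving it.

Treewidth 3.
One such decomposition:
Bags: B1 = {2, 4, 5, 6}  B2 = {1, 2, 4, 5}  B3 = {2, 3, 4, 5}  B4 = {0, 2, 4, 5}
Tree: B1–B2, B2–B3, B3–B4

The largest bag has 4 vertices, giving width 3; this decomposition certifies tw(G) ≤ 3. For the lower bound: the 4 vertex sets {2,6}, {1,5}, {4}, {3} are disjoint, each induces a connected subgraph, and every pair is joined by at least one edge of G. Contracting each set to a single vertex therefore yields K_{4} as a minor, and since treewidth is minor-monotone, tw(G) ≥ tw(K_{4}) = 3. Hence tw(G) = 3 exactly.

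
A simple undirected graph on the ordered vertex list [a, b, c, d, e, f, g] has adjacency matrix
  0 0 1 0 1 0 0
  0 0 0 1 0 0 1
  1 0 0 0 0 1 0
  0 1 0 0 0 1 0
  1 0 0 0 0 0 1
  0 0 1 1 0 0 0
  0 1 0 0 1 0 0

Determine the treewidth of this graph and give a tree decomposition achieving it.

Treewidth 2.
One optimal decomposition is:
Bags: B1 = {a, c, e}  B2 = {c, e, f}  B3 = {d, e, f}  B4 = {b, d, e}  B5 = {b, e, g}
Tree: B1–B2, B2–B3, B3–B4, B4–B5

Every bag has size at most 3, so the width is 3 − 1 = 2 and tw(G) ≤ 2. The edges e–a–c–f–d–b–g–e form a cycle, so G is not a tree and its treewidth is at least 2. Combining the bounds, tw(G) = 2.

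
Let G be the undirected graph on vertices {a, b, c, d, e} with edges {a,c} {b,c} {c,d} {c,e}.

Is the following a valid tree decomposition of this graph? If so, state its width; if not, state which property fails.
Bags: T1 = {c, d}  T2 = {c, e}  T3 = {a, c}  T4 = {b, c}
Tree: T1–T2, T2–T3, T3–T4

Every vertex of G appears in some bag (union = {a, b, c, d, e}); every edge is covered by a bag; and for each vertex v the set of bags containing v is connected in the bag tree. The decomposition is therefore valid. The largest bag has 2 vertices, so the width is 1.

Yes; width 1.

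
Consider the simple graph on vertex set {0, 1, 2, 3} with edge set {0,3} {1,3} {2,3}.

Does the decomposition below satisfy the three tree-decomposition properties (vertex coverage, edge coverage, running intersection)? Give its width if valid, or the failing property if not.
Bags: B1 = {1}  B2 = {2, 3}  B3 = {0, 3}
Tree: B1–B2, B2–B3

No — edge (3,1) lies in no bag.

A tree decomposition must satisfy three properties: every vertex lies in some bag; for every edge, both endpoints lie together in some bag; and for every vertex, the bags containing it form a connected subtree. Here edge (3,1) lies in no bag, so the decomposition is invalid.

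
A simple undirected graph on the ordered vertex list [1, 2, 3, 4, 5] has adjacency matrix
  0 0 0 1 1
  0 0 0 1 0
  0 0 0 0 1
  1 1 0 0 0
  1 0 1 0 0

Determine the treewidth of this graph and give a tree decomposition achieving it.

Each bag holds 2 vertices, so the decomposition has width 1, which upper-bounds the treewidth. G has an edge, so its treewidth is at least 1. Therefore the treewidth is 1.

Treewidth 1.
Bags: B1 = {2, 4}  B2 = {1, 4}  B3 = {1, 5}  B4 = {3, 5}
Tree: B1–B2, B2–B3, B3–B4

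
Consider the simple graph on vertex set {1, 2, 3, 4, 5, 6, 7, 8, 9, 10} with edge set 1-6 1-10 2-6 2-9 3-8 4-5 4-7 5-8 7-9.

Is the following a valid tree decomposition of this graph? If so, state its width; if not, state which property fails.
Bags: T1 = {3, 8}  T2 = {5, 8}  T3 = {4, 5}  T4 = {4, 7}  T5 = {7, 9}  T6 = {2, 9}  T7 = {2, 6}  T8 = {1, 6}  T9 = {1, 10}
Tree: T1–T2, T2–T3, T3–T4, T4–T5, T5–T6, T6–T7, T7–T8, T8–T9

Every vertex of G appears in some bag (union = {1, 2, 3, 4, 5, 6, 7, 8, 9, 10}); every edge is covered by a bag; and for each vertex v the set of bags containing v is connected in the bag tree. The decomposition is therefore valid. The largest bag has 2 vertices, so the width is 1.

Yes; width 1.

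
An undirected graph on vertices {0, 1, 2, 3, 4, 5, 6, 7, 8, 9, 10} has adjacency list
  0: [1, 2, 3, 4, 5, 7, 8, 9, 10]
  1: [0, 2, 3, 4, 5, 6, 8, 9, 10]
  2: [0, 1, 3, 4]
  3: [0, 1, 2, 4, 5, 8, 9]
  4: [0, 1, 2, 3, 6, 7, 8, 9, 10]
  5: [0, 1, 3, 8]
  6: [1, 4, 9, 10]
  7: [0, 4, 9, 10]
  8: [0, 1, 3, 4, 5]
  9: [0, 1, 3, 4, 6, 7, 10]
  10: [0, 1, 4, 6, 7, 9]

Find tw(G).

4

A width-4 tree decomposition is:
Bags: B1 = {0, 1, 4, 9, 10}  B2 = {0, 1, 3, 4, 9}  B3 = {1, 4, 6, 9, 10}  B4 = {0, 4, 7, 9, 10}  B5 = {0, 1, 3, 4, 8}  B6 = {0, 1, 2, 3, 4}  B7 = {0, 1, 3, 5, 8}
Tree: B1–B2, B1–B3, B1–B4, B2–B5, B5–B6, B5–B7
Every bag has size at most 5, so the width is 5 − 1 = 4 and tw(G) ≤ 4. On the other hand G contains the 5-clique {0, 1, 4, 9, 10}. A clique must lie in a single bag of any decomposition, so no decomposition can have width below 4. Hence tw(G) = 4 exactly.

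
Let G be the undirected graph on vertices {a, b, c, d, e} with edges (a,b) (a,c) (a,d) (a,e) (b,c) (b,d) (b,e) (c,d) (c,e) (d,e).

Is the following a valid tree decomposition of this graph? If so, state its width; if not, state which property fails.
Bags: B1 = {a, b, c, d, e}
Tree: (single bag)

Yes; width 4.

Every vertex of G appears in some bag (union = {a, b, c, d, e}); every edge is covered by a bag; and for each vertex v the set of bags containing v is connected in the bag tree. The decomposition is therefore valid. The largest bag has 5 vertices, so the width is 4.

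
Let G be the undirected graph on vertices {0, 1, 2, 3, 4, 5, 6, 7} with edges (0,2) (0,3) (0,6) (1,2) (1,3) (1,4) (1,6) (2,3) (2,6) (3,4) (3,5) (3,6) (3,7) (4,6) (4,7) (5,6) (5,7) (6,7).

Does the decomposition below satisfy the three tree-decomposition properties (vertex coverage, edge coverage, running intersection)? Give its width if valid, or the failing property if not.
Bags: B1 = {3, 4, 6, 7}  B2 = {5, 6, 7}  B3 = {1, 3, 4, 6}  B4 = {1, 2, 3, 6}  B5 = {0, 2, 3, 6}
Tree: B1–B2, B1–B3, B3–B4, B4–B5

A tree decomposition must satisfy three properties: every vertex lies in some bag; for every edge, both endpoints lie together in some bag; and for every vertex, the bags containing it form a connected subtree. Here edge (3,5) lies in no bag, so the decomposition is invalid.

No — edge (3,5) lies in no bag.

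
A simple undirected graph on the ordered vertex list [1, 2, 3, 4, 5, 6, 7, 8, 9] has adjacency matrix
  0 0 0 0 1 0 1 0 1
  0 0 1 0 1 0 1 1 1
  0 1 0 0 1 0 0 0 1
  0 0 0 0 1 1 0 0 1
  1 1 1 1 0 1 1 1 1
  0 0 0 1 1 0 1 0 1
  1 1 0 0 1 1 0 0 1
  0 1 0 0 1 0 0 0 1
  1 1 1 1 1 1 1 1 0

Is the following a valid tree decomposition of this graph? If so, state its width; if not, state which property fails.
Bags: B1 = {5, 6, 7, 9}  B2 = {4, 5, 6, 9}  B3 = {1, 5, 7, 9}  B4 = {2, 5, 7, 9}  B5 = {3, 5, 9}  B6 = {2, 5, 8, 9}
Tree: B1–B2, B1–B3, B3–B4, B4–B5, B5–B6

No — edge (2,3) lies in no bag.

A tree decomposition must satisfy three properties: every vertex lies in some bag; for every edge, both endpoints lie together in some bag; and for every vertex, the bags containing it form a connected subtree. Here edge (2,3) lies in no bag, so the decomposition is invalid.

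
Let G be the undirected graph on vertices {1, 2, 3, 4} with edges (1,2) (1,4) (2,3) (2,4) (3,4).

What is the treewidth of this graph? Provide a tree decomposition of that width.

Every bag has size at most 3, so the width is 3 − 1 = 2 and tw(G) ≤ 2. Conversely, {1, 2, 4} is a clique of size 3, and the vertices of any clique must share a bag in every tree decomposition; so some bag has ≥ 3 vertices and tw(G) ≥ 2. Combining the bounds, tw(G) = 2.

Treewidth 2.
One optimal decomposition is:
Bags: B1 = {1, 2, 4}  B2 = {2, 3, 4}
Tree: B1–B2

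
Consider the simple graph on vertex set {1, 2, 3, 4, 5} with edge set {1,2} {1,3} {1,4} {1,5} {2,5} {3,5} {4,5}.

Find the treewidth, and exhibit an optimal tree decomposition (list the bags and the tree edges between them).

Every bag has size at most 3, so the width is 3 − 1 = 2 and tw(G) ≤ 2. Conversely, {1, 2, 5} is a clique of size 3, and the vertices of any clique must share a bag in every tree decomposition; so some bag has ≥ 3 vertices and tw(G) ≥ 2. Hence tw(G) = 2 exactly.

Treewidth 2.
Bags: B1 = {1, 4, 5}  B2 = {1, 3, 5}  B3 = {1, 2, 5}
Tree: B1–B2, B1–B3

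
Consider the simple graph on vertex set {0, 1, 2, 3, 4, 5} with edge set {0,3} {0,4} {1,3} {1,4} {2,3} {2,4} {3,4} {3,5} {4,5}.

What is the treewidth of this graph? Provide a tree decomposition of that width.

Every bag has size at most 3, so the width is 3 − 1 = 2 and tw(G) ≤ 2. Conversely, {0, 3, 4} is a clique of size 3, and the vertices of any clique must share a bag in every tree decomposition; so some bag has ≥ 3 vertices and tw(G) ≥ 2. The upper and lower bounds meet at 2, so that is the treewidth.

Treewidth 2.
One optimal decomposition is:
Bags: B1 = {0, 3, 4}  B2 = {1, 3, 4}  B3 = {3, 4, 5}  B4 = {2, 3, 4}
Tree: B1–B2, B1–B3, B1–B4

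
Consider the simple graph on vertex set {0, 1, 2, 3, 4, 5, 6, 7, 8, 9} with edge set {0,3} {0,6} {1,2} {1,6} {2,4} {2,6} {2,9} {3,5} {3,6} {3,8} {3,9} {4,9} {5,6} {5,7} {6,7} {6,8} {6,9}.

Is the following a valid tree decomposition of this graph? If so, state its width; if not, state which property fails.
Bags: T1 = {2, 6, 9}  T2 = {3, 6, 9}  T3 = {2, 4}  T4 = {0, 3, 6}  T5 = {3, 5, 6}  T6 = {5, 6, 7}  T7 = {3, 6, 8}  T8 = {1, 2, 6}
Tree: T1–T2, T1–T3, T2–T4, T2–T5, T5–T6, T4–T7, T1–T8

No — edge (9,4) lies in no bag.

A tree decomposition must satisfy three properties: every vertex lies in some bag; for every edge, both endpoints lie together in some bag; and for every vertex, the bags containing it form a connected subtree. Here edge (9,4) lies in no bag, so the decomposition is invalid.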